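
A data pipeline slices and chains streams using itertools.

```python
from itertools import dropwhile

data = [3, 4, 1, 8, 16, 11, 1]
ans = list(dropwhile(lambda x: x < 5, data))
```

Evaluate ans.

Step 1: dropwhile drops elements while < 5:
  3 < 5: dropped
  4 < 5: dropped
  1 < 5: dropped
  8: kept (dropping stopped)
Step 2: Remaining elements kept regardless of condition.
Therefore ans = [8, 16, 11, 1].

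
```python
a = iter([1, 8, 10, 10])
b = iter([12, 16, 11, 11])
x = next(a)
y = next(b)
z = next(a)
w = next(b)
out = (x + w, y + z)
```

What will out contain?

Step 1: a iterates [1, 8, 10, 10], b iterates [12, 16, 11, 11].
Step 2: x = next(a) = 1, y = next(b) = 12.
Step 3: z = next(a) = 8, w = next(b) = 16.
Step 4: out = (1 + 16, 12 + 8) = (17, 20).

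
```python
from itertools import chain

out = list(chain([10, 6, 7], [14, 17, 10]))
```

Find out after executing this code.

Step 1: chain() concatenates iterables: [10, 6, 7] + [14, 17, 10].
Therefore out = [10, 6, 7, 14, 17, 10].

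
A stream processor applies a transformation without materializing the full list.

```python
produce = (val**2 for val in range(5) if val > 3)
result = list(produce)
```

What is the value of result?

Step 1: For range(5), keep val > 3, then square:
  val=0: 0 <= 3, excluded
  val=1: 1 <= 3, excluded
  val=2: 2 <= 3, excluded
  val=3: 3 <= 3, excluded
  val=4: 4 > 3, yield 4**2 = 16
Therefore result = [16].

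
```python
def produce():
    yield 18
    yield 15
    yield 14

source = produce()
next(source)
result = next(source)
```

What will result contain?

Step 1: produce() creates a generator.
Step 2: next(source) yields 18 (consumed and discarded).
Step 3: next(source) yields 15, assigned to result.
Therefore result = 15.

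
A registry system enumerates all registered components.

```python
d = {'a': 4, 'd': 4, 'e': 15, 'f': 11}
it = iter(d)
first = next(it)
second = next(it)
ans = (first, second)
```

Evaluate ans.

Step 1: iter(d) iterates over keys: ['a', 'd', 'e', 'f'].
Step 2: first = next(it) = 'a', second = next(it) = 'd'.
Therefore ans = ('a', 'd').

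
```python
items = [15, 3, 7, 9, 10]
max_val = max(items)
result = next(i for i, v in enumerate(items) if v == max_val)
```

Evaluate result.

Step 1: max([15, 3, 7, 9, 10]) = 15.
Step 2: Find first index where value == 15:
  Index 0: 15 == 15, found!
Therefore result = 0.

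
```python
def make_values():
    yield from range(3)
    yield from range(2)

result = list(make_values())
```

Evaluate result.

Step 1: Trace yields in order:
  yield 0
  yield 1
  yield 2
  yield 0
  yield 1
Therefore result = [0, 1, 2, 0, 1].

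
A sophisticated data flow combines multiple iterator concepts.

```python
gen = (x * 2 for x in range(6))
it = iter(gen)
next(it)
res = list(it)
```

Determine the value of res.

Step 1: Generator produces [0, 2, 4, 6, 8, 10].
Step 2: next(it) consumes first element (0).
Step 3: list(it) collects remaining: [2, 4, 6, 8, 10].
Therefore res = [2, 4, 6, 8, 10].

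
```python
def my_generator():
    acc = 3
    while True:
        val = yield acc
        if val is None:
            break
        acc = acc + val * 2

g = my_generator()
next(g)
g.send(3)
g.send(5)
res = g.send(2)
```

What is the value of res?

Step 1: next() -> yield acc=3.
Step 2: send(3) -> val=3, acc = 3 + 3*2 = 9, yield 9.
Step 3: send(5) -> val=5, acc = 9 + 5*2 = 19, yield 19.
Step 4: send(2) -> val=2, acc = 19 + 2*2 = 23, yield 23.
Therefore res = 23.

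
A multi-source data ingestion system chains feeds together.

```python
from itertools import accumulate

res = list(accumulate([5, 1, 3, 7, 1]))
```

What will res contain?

Step 1: accumulate computes running sums:
  + 5 = 5
  + 1 = 6
  + 3 = 9
  + 7 = 16
  + 1 = 17
Therefore res = [5, 6, 9, 16, 17].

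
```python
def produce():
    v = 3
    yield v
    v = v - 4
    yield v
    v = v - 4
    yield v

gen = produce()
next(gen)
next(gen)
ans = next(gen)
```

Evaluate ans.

Step 1: Trace through generator execution:
  Yield 1: v starts at 3, yield 3
  Yield 2: v = 3 - 4 = -1, yield -1
  Yield 3: v = -1 - 4 = -5, yield -5
Step 2: First next() gets 3, second next() gets the second value, third next() yields -5.
Therefore ans = -5.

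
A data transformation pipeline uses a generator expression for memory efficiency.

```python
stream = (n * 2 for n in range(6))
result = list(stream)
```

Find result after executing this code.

Step 1: For each n in range(6), compute n*2:
  n=0: 0*2 = 0
  n=1: 1*2 = 2
  n=2: 2*2 = 4
  n=3: 3*2 = 6
  n=4: 4*2 = 8
  n=5: 5*2 = 10
Therefore result = [0, 2, 4, 6, 8, 10].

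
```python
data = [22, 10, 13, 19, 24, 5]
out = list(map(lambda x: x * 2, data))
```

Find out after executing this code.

Step 1: Apply lambda x: x * 2 to each element:
  22 -> 44
  10 -> 20
  13 -> 26
  19 -> 38
  24 -> 48
  5 -> 10
Therefore out = [44, 20, 26, 38, 48, 10].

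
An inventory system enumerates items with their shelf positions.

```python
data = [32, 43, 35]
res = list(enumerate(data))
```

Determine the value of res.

Step 1: enumerate pairs each element with its index:
  (0, 32)
  (1, 43)
  (2, 35)
Therefore res = [(0, 32), (1, 43), (2, 35)].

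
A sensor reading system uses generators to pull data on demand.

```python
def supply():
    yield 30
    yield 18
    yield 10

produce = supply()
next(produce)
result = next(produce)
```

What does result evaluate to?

Step 1: supply() creates a generator.
Step 2: next(produce) yields 30 (consumed and discarded).
Step 3: next(produce) yields 18, assigned to result.
Therefore result = 18.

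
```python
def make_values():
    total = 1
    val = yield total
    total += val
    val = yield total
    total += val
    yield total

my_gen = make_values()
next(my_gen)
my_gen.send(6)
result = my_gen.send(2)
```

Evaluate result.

Step 1: next() -> yield total=1.
Step 2: send(6) -> val=6, total = 1+6 = 7, yield 7.
Step 3: send(2) -> val=2, total = 7+2 = 9, yield 9.
Therefore result = 9.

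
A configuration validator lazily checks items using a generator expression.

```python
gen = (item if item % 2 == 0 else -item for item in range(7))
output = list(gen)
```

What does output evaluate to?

Step 1: For each item in range(7), yield item if even, else -item:
  item=0: even, yield 0
  item=1: odd, yield -1
  item=2: even, yield 2
  item=3: odd, yield -3
  item=4: even, yield 4
  item=5: odd, yield -5
  item=6: even, yield 6
Therefore output = [0, -1, 2, -3, 4, -5, 6].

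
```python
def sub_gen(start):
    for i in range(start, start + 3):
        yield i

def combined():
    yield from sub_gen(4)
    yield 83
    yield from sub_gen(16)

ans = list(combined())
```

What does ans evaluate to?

Step 1: combined() delegates to sub_gen(4):
  yield 4
  yield 5
  yield 6
Step 2: yield 83
Step 3: Delegates to sub_gen(16):
  yield 16
  yield 17
  yield 18
Therefore ans = [4, 5, 6, 83, 16, 17, 18].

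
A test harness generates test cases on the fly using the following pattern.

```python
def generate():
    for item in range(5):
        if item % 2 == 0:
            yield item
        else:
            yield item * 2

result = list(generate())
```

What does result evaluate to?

Step 1: For each item in range(5), yield item if even, else item*2:
  item=0 (even): yield 0
  item=1 (odd): yield 1*2 = 2
  item=2 (even): yield 2
  item=3 (odd): yield 3*2 = 6
  item=4 (even): yield 4
Therefore result = [0, 2, 2, 6, 4].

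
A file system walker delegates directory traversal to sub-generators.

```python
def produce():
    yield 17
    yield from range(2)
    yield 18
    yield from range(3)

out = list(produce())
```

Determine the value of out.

Step 1: Trace yields in order:
  yield 17
  yield 0
  yield 1
  yield 18
  yield 0
  yield 1
  yield 2
Therefore out = [17, 0, 1, 18, 0, 1, 2].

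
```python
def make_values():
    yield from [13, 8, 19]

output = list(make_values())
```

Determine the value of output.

Step 1: yield from delegates to the iterable, yielding each element.
Step 2: Collected values: [13, 8, 19].
Therefore output = [13, 8, 19].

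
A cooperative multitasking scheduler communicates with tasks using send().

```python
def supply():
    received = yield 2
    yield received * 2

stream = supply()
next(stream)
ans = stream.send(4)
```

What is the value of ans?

Step 1: next(stream) advances to first yield, producing 2.
Step 2: send(4) resumes, received = 4.
Step 3: yield received * 2 = 4 * 2 = 8.
Therefore ans = 8.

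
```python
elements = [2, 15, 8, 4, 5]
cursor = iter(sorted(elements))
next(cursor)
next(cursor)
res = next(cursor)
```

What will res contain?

Step 1: sorted([2, 15, 8, 4, 5]) = [2, 4, 5, 8, 15].
Step 2: Create iterator and skip 2 elements.
Step 3: next() returns 5.
Therefore res = 5.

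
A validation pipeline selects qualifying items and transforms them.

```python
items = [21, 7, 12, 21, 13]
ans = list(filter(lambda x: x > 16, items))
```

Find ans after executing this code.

Step 1: Filter elements > 16:
  21: kept
  7: removed
  12: removed
  21: kept
  13: removed
Therefore ans = [21, 21].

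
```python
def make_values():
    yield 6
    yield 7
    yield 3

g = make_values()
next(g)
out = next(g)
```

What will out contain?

Step 1: make_values() creates a generator.
Step 2: next(g) yields 6 (consumed and discarded).
Step 3: next(g) yields 7, assigned to out.
Therefore out = 7.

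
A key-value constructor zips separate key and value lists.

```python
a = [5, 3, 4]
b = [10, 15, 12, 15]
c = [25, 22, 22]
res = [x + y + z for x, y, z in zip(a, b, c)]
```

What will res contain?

Step 1: zip three lists (truncates to shortest, len=3):
  5 + 10 + 25 = 40
  3 + 15 + 22 = 40
  4 + 12 + 22 = 38
Therefore res = [40, 40, 38].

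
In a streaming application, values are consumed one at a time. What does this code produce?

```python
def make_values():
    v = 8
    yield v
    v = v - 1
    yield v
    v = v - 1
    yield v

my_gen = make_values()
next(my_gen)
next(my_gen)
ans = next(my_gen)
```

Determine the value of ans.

Step 1: Trace through generator execution:
  Yield 1: v starts at 8, yield 8
  Yield 2: v = 8 - 1 = 7, yield 7
  Yield 3: v = 7 - 1 = 6, yield 6
Step 2: First next() gets 8, second next() gets the second value, third next() yields 6.
Therefore ans = 6.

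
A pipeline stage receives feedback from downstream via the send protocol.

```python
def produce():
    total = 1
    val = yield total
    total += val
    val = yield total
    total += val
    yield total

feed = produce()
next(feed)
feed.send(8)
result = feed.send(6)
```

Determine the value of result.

Step 1: next() -> yield total=1.
Step 2: send(8) -> val=8, total = 1+8 = 9, yield 9.
Step 3: send(6) -> val=6, total = 9+6 = 15, yield 15.
Therefore result = 15.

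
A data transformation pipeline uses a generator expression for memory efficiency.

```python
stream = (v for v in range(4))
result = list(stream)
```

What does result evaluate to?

Step 1: Generator expression iterates range(4): [0, 1, 2, 3].
Step 2: list() collects all values.
Therefore result = [0, 1, 2, 3].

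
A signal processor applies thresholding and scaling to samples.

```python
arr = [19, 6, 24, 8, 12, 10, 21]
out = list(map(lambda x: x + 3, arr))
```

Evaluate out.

Step 1: Apply lambda x: x + 3 to each element:
  19 -> 22
  6 -> 9
  24 -> 27
  8 -> 11
  12 -> 15
  10 -> 13
  21 -> 24
Therefore out = [22, 9, 27, 11, 15, 13, 24].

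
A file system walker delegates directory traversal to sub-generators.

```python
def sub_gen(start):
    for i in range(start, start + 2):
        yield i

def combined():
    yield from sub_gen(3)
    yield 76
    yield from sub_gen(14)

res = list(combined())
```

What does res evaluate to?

Step 1: combined() delegates to sub_gen(3):
  yield 3
  yield 4
Step 2: yield 76
Step 3: Delegates to sub_gen(14):
  yield 14
  yield 15
Therefore res = [3, 4, 76, 14, 15].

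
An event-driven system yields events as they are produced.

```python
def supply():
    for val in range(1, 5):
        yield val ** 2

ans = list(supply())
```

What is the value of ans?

Step 1: For each val in range(1, 5), yield val**2:
  val=1: yield 1**2 = 1
  val=2: yield 2**2 = 4
  val=3: yield 3**2 = 9
  val=4: yield 4**2 = 16
Therefore ans = [1, 4, 9, 16].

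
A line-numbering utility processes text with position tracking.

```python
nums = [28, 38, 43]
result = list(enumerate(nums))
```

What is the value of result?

Step 1: enumerate pairs each element with its index:
  (0, 28)
  (1, 38)
  (2, 43)
Therefore result = [(0, 28), (1, 38), (2, 43)].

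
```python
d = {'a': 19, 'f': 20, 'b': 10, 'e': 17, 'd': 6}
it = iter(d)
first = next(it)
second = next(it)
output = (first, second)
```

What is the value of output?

Step 1: iter(d) iterates over keys: ['a', 'f', 'b', 'e', 'd'].
Step 2: first = next(it) = 'a', second = next(it) = 'f'.
Therefore output = ('a', 'f').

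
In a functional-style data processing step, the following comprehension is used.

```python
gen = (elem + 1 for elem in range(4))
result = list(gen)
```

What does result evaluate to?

Step 1: For each elem in range(4), compute elem+1:
  elem=0: 0+1 = 1
  elem=1: 1+1 = 2
  elem=2: 2+1 = 3
  elem=3: 3+1 = 4
Therefore result = [1, 2, 3, 4].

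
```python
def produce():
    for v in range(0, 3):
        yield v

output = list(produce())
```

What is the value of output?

Step 1: The generator yields each value from range(0, 3).
Step 2: list() consumes all yields: [0, 1, 2].
Therefore output = [0, 1, 2].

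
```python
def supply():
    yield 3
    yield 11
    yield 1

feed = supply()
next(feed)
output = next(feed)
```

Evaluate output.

Step 1: supply() creates a generator.
Step 2: next(feed) yields 3 (consumed and discarded).
Step 3: next(feed) yields 11, assigned to output.
Therefore output = 11.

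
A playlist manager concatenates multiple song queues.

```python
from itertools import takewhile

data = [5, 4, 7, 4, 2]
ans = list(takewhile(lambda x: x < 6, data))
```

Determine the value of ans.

Step 1: takewhile stops at first element >= 6:
  5 < 6: take
  4 < 6: take
  7 >= 6: stop
Therefore ans = [5, 4].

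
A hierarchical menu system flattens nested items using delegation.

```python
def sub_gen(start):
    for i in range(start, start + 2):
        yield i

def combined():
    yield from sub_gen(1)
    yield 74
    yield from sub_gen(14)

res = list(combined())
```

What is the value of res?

Step 1: combined() delegates to sub_gen(1):
  yield 1
  yield 2
Step 2: yield 74
Step 3: Delegates to sub_gen(14):
  yield 14
  yield 15
Therefore res = [1, 2, 74, 14, 15].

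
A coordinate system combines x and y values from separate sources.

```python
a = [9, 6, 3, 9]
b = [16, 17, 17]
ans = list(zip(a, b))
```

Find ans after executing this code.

Step 1: zip stops at shortest (len(a)=4, len(b)=3):
  Index 0: (9, 16)
  Index 1: (6, 17)
  Index 2: (3, 17)
Step 2: Last element of a (9) has no pair, dropped.
Therefore ans = [(9, 16), (6, 17), (3, 17)].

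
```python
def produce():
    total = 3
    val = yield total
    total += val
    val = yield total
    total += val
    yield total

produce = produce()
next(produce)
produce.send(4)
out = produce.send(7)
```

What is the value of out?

Step 1: next() -> yield total=3.
Step 2: send(4) -> val=4, total = 3+4 = 7, yield 7.
Step 3: send(7) -> val=7, total = 7+7 = 14, yield 14.
Therefore out = 14.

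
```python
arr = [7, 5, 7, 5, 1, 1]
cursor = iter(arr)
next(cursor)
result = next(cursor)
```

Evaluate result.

Step 1: Create iterator over [7, 5, 7, 5, 1, 1].
Step 2: next() consumes 7.
Step 3: next() returns 5.
Therefore result = 5.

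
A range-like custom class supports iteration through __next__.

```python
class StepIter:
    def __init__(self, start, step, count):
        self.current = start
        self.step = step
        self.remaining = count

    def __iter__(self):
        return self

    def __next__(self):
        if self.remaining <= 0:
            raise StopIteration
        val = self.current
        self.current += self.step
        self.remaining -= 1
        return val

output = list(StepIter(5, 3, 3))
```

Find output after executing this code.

Step 1: StepIter starts at 5, increments by 3, for 3 steps:
  Yield 5, then current += 3
  Yield 8, then current += 3
  Yield 11, then current += 3
Therefore output = [5, 8, 11].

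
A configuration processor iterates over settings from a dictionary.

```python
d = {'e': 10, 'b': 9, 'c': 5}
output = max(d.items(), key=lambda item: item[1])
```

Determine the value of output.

Step 1: Find item with maximum value:
  ('e', 10)
  ('b', 9)
  ('c', 5)
Step 2: Maximum value is 10 at key 'e'.
Therefore output = ('e', 10).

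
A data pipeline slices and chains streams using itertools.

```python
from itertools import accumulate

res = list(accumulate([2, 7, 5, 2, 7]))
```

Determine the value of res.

Step 1: accumulate computes running sums:
  + 2 = 2
  + 7 = 9
  + 5 = 14
  + 2 = 16
  + 7 = 23
Therefore res = [2, 9, 14, 16, 23].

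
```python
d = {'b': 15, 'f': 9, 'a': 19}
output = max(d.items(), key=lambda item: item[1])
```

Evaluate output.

Step 1: Find item with maximum value:
  ('b', 15)
  ('f', 9)
  ('a', 19)
Step 2: Maximum value is 19 at key 'a'.
Therefore output = ('a', 19).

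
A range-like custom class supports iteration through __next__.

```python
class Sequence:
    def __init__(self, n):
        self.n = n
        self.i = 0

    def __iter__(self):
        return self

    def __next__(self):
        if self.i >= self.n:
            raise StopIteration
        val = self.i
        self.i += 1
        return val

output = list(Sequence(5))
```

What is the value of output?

Step 1: Sequence(5) creates an iterator counting 0 to 4.
Step 2: list() consumes all values: [0, 1, 2, 3, 4].
Therefore output = [0, 1, 2, 3, 4].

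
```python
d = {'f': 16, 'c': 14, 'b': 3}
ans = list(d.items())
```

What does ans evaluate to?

Step 1: d.items() returns (key, value) pairs in insertion order.
Therefore ans = [('f', 16), ('c', 14), ('b', 3)].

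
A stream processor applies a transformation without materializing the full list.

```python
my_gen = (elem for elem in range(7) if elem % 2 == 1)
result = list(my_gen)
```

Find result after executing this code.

Step 1: Filter range(7) keeping only odd values:
  elem=0: even, excluded
  elem=1: odd, included
  elem=2: even, excluded
  elem=3: odd, included
  elem=4: even, excluded
  elem=5: odd, included
  elem=6: even, excluded
Therefore result = [1, 3, 5].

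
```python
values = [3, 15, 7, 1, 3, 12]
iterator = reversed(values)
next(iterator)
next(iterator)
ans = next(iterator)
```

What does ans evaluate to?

Step 1: reversed([3, 15, 7, 1, 3, 12]) gives iterator: [12, 3, 1, 7, 15, 3].
Step 2: First next() = 12, second next() = 3.
Step 3: Third next() = 1.
Therefore ans = 1.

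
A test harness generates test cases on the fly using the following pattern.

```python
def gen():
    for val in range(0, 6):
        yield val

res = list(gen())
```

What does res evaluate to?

Step 1: The generator yields each value from range(0, 6).
Step 2: list() consumes all yields: [0, 1, 2, 3, 4, 5].
Therefore res = [0, 1, 2, 3, 4, 5].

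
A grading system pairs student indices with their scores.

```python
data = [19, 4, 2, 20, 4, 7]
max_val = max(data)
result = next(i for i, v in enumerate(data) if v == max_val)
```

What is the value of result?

Step 1: max([19, 4, 2, 20, 4, 7]) = 20.
Step 2: Find first index where value == 20:
  Index 0: 19 != 20
  Index 1: 4 != 20
  Index 2: 2 != 20
  Index 3: 20 == 20, found!
Therefore result = 3.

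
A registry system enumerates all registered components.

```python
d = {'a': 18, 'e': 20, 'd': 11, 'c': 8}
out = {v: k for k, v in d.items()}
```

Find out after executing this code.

Step 1: Invert dict (swap keys and values):
  'a': 18 -> 18: 'a'
  'e': 20 -> 20: 'e'
  'd': 11 -> 11: 'd'
  'c': 8 -> 8: 'c'
Therefore out = {18: 'a', 20: 'e', 11: 'd', 8: 'c'}.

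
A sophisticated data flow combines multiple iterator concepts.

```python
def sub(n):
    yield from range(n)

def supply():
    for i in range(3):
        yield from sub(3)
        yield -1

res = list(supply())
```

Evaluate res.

Step 1: For each i in range(3):
  i=0: yield from sub(3) -> [0, 1, 2], then yield -1
  i=1: yield from sub(3) -> [0, 1, 2], then yield -1
  i=2: yield from sub(3) -> [0, 1, 2], then yield -1
Therefore res = [0, 1, 2, -1, 0, 1, 2, -1, 0, 1, 2, -1].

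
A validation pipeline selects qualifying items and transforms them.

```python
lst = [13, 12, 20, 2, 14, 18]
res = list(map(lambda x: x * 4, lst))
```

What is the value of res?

Step 1: Apply lambda x: x * 4 to each element:
  13 -> 52
  12 -> 48
  20 -> 80
  2 -> 8
  14 -> 56
  18 -> 72
Therefore res = [52, 48, 80, 8, 56, 72].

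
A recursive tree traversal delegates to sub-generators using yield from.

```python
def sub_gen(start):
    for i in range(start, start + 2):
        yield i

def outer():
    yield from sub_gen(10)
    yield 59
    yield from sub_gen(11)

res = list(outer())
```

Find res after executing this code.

Step 1: outer() delegates to sub_gen(10):
  yield 10
  yield 11
Step 2: yield 59
Step 3: Delegates to sub_gen(11):
  yield 11
  yield 12
Therefore res = [10, 11, 59, 11, 12].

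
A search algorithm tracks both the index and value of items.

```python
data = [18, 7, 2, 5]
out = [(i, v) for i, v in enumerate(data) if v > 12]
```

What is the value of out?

Step 1: Filter enumerate([18, 7, 2, 5]) keeping v > 12:
  (0, 18): 18 > 12, included
  (1, 7): 7 <= 12, excluded
  (2, 2): 2 <= 12, excluded
  (3, 5): 5 <= 12, excluded
Therefore out = [(0, 18)].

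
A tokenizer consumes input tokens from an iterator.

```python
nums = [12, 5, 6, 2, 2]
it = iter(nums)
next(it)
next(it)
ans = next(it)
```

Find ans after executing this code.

Step 1: Create iterator over [12, 5, 6, 2, 2].
Step 2: next() consumes 12.
Step 3: next() consumes 5.
Step 4: next() returns 6.
Therefore ans = 6.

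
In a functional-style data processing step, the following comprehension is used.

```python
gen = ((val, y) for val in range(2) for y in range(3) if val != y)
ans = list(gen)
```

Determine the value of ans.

Step 1: Nested generator over range(2) x range(3) where val != y:
  (0, 0): excluded (val == y)
  (0, 1): included
  (0, 2): included
  (1, 0): included
  (1, 1): excluded (val == y)
  (1, 2): included
Therefore ans = [(0, 1), (0, 2), (1, 0), (1, 2)].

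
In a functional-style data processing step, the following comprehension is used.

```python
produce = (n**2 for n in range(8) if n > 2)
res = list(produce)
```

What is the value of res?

Step 1: For range(8), keep n > 2, then square:
  n=0: 0 <= 2, excluded
  n=1: 1 <= 2, excluded
  n=2: 2 <= 2, excluded
  n=3: 3 > 2, yield 3**2 = 9
  n=4: 4 > 2, yield 4**2 = 16
  n=5: 5 > 2, yield 5**2 = 25
  n=6: 6 > 2, yield 6**2 = 36
  n=7: 7 > 2, yield 7**2 = 49
Therefore res = [9, 16, 25, 36, 49].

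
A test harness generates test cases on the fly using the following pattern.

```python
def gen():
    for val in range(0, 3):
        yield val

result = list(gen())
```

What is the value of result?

Step 1: The generator yields each value from range(0, 3).
Step 2: list() consumes all yields: [0, 1, 2].
Therefore result = [0, 1, 2].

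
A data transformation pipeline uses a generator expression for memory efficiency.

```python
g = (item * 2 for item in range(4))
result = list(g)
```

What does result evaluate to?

Step 1: For each item in range(4), compute item*2:
  item=0: 0*2 = 0
  item=1: 1*2 = 2
  item=2: 2*2 = 4
  item=3: 3*2 = 6
Therefore result = [0, 2, 4, 6].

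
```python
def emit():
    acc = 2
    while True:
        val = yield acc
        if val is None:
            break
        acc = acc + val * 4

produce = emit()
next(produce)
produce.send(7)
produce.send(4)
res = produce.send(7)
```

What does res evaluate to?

Step 1: next() -> yield acc=2.
Step 2: send(7) -> val=7, acc = 2 + 7*4 = 30, yield 30.
Step 3: send(4) -> val=4, acc = 30 + 4*4 = 46, yield 46.
Step 4: send(7) -> val=7, acc = 46 + 7*4 = 74, yield 74.
Therefore res = 74.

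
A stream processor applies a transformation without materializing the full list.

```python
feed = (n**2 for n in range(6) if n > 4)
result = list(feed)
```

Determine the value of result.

Step 1: For range(6), keep n > 4, then square:
  n=0: 0 <= 4, excluded
  n=1: 1 <= 4, excluded
  n=2: 2 <= 4, excluded
  n=3: 3 <= 4, excluded
  n=4: 4 <= 4, excluded
  n=5: 5 > 4, yield 5**2 = 25
Therefore result = [25].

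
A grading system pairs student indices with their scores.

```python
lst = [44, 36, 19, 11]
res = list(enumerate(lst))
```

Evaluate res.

Step 1: enumerate pairs each element with its index:
  (0, 44)
  (1, 36)
  (2, 19)
  (3, 11)
Therefore res = [(0, 44), (1, 36), (2, 19), (3, 11)].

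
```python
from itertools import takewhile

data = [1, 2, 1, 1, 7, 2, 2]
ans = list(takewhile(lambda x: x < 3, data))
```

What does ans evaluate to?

Step 1: takewhile stops at first element >= 3:
  1 < 3: take
  2 < 3: take
  1 < 3: take
  1 < 3: take
  7 >= 3: stop
Therefore ans = [1, 2, 1, 1].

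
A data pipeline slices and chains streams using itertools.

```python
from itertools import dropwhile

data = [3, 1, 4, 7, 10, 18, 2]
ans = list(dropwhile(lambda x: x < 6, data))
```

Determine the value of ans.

Step 1: dropwhile drops elements while < 6:
  3 < 6: dropped
  1 < 6: dropped
  4 < 6: dropped
  7: kept (dropping stopped)
Step 2: Remaining elements kept regardless of condition.
Therefore ans = [7, 10, 18, 2].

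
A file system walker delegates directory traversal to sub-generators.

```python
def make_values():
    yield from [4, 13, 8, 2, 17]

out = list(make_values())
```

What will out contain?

Step 1: yield from delegates to the iterable, yielding each element.
Step 2: Collected values: [4, 13, 8, 2, 17].
Therefore out = [4, 13, 8, 2, 17].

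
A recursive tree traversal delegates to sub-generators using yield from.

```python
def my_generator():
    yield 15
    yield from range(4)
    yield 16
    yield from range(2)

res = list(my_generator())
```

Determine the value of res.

Step 1: Trace yields in order:
  yield 15
  yield 0
  yield 1
  yield 2
  yield 3
  yield 16
  yield 0
  yield 1
Therefore res = [15, 0, 1, 2, 3, 16, 0, 1].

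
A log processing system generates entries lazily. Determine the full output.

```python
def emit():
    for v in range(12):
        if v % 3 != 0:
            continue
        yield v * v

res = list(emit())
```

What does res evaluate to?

Step 1: Only yield v**2 when v is divisible by 3:
  v=0: 0 % 3 == 0, yield 0**2 = 0
  v=3: 3 % 3 == 0, yield 3**2 = 9
  v=6: 6 % 3 == 0, yield 6**2 = 36
  v=9: 9 % 3 == 0, yield 9**2 = 81
Therefore res = [0, 9, 36, 81].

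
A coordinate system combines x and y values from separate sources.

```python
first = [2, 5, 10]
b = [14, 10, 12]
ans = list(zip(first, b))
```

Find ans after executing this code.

Step 1: zip pairs elements at same index:
  Index 0: (2, 14)
  Index 1: (5, 10)
  Index 2: (10, 12)
Therefore ans = [(2, 14), (5, 10), (10, 12)].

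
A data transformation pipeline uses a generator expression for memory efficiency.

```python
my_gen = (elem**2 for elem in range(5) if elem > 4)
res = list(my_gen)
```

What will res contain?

Step 1: For range(5), keep elem > 4, then square:
  elem=0: 0 <= 4, excluded
  elem=1: 1 <= 4, excluded
  elem=2: 2 <= 4, excluded
  elem=3: 3 <= 4, excluded
  elem=4: 4 <= 4, excluded
Therefore res = [].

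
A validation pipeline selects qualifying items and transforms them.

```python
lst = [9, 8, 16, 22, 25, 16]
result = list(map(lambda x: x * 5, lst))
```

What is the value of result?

Step 1: Apply lambda x: x * 5 to each element:
  9 -> 45
  8 -> 40
  16 -> 80
  22 -> 110
  25 -> 125
  16 -> 80
Therefore result = [45, 40, 80, 110, 125, 80].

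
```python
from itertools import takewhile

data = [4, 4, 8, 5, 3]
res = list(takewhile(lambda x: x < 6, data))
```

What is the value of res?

Step 1: takewhile stops at first element >= 6:
  4 < 6: take
  4 < 6: take
  8 >= 6: stop
Therefore res = [4, 4].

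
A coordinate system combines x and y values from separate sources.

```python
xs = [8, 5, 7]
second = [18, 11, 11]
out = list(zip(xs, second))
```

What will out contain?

Step 1: zip pairs elements at same index:
  Index 0: (8, 18)
  Index 1: (5, 11)
  Index 2: (7, 11)
Therefore out = [(8, 18), (5, 11), (7, 11)].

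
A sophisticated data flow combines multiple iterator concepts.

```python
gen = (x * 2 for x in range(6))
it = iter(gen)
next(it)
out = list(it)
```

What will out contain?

Step 1: Generator produces [0, 2, 4, 6, 8, 10].
Step 2: next(it) consumes first element (0).
Step 3: list(it) collects remaining: [2, 4, 6, 8, 10].
Therefore out = [2, 4, 6, 8, 10].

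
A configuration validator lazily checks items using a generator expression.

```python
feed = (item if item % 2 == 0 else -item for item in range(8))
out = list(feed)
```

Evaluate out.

Step 1: For each item in range(8), yield item if even, else -item:
  item=0: even, yield 0
  item=1: odd, yield -1
  item=2: even, yield 2
  item=3: odd, yield -3
  item=4: even, yield 4
  item=5: odd, yield -5
  item=6: even, yield 6
  item=7: odd, yield -7
Therefore out = [0, -1, 2, -3, 4, -5, 6, -7].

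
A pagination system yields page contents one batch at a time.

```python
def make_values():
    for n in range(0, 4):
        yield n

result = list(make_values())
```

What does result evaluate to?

Step 1: The generator yields each value from range(0, 4).
Step 2: list() consumes all yields: [0, 1, 2, 3].
Therefore result = [0, 1, 2, 3].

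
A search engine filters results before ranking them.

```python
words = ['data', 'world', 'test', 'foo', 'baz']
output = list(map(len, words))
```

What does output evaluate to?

Step 1: Map len() to each word:
  'data' -> 4
  'world' -> 5
  'test' -> 4
  'foo' -> 3
  'baz' -> 3
Therefore output = [4, 5, 4, 3, 3].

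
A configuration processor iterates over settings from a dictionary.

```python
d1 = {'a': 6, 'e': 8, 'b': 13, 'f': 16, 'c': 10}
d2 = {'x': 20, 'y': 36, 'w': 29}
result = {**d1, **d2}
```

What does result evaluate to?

Step 1: Merge d1 and d2 (d2 values override on key conflicts).
Step 2: d1 has keys ['a', 'e', 'b', 'f', 'c'], d2 has keys ['x', 'y', 'w'].
Therefore result = {'a': 6, 'e': 8, 'b': 13, 'f': 16, 'c': 10, 'x': 20, 'y': 36, 'w': 29}.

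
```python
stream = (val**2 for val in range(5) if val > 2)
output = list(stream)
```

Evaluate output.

Step 1: For range(5), keep val > 2, then square:
  val=0: 0 <= 2, excluded
  val=1: 1 <= 2, excluded
  val=2: 2 <= 2, excluded
  val=3: 3 > 2, yield 3**2 = 9
  val=4: 4 > 2, yield 4**2 = 16
Therefore output = [9, 16].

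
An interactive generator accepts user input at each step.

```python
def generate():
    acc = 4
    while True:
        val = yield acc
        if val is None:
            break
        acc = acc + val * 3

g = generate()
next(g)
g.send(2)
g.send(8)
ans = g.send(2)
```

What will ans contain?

Step 1: next() -> yield acc=4.
Step 2: send(2) -> val=2, acc = 4 + 2*3 = 10, yield 10.
Step 3: send(8) -> val=8, acc = 10 + 8*3 = 34, yield 34.
Step 4: send(2) -> val=2, acc = 34 + 2*3 = 40, yield 40.
Therefore ans = 40.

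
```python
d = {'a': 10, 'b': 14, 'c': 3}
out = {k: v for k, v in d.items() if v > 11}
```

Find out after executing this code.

Step 1: Filter items where value > 11:
  'a': 10 <= 11: removed
  'b': 14 > 11: kept
  'c': 3 <= 11: removed
Therefore out = {'b': 14}.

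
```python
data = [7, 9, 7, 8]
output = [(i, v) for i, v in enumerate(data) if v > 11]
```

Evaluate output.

Step 1: Filter enumerate([7, 9, 7, 8]) keeping v > 11:
  (0, 7): 7 <= 11, excluded
  (1, 9): 9 <= 11, excluded
  (2, 7): 7 <= 11, excluded
  (3, 8): 8 <= 11, excluded
Therefore output = [].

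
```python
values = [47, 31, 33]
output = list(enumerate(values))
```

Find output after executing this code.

Step 1: enumerate pairs each element with its index:
  (0, 47)
  (1, 31)
  (2, 33)
Therefore output = [(0, 47), (1, 31), (2, 33)].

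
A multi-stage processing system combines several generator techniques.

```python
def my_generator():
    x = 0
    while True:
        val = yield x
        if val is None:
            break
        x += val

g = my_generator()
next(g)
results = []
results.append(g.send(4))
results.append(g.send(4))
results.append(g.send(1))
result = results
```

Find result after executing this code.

Step 1: next(g) -> yield 0.
Step 2: send(4) -> x = 4, yield 4.
Step 3: send(4) -> x = 8, yield 8.
Step 4: send(1) -> x = 9, yield 9.
Therefore result = [4, 8, 9].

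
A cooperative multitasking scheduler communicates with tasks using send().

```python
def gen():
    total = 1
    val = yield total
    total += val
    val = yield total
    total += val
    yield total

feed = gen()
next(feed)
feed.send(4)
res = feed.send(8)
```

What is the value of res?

Step 1: next() -> yield total=1.
Step 2: send(4) -> val=4, total = 1+4 = 5, yield 5.
Step 3: send(8) -> val=8, total = 5+8 = 13, yield 13.
Therefore res = 13.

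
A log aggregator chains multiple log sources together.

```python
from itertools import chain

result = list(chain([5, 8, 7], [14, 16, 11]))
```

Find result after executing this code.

Step 1: chain() concatenates iterables: [5, 8, 7] + [14, 16, 11].
Therefore result = [5, 8, 7, 14, 16, 11].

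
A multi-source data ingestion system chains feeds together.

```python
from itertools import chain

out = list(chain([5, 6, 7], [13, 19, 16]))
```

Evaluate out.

Step 1: chain() concatenates iterables: [5, 6, 7] + [13, 19, 16].
Therefore out = [5, 6, 7, 13, 19, 16].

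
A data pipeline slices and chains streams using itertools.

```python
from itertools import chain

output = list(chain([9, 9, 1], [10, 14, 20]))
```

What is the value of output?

Step 1: chain() concatenates iterables: [9, 9, 1] + [10, 14, 20].
Therefore output = [9, 9, 1, 10, 14, 20].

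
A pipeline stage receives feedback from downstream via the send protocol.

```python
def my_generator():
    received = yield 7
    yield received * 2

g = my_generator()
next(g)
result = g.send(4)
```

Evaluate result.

Step 1: next(g) advances to first yield, producing 7.
Step 2: send(4) resumes, received = 4.
Step 3: yield received * 2 = 4 * 2 = 8.
Therefore result = 8.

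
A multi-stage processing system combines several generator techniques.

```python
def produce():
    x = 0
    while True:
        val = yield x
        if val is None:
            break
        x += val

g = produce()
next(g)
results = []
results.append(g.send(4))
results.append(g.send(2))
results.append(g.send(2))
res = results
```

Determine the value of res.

Step 1: next(g) -> yield 0.
Step 2: send(4) -> x = 4, yield 4.
Step 3: send(2) -> x = 6, yield 6.
Step 4: send(2) -> x = 8, yield 8.
Therefore res = [4, 6, 8].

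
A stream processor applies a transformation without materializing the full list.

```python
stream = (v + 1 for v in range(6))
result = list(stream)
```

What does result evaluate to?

Step 1: For each v in range(6), compute v+1:
  v=0: 0+1 = 1
  v=1: 1+1 = 2
  v=2: 2+1 = 3
  v=3: 3+1 = 4
  v=4: 4+1 = 5
  v=5: 5+1 = 6
Therefore result = [1, 2, 3, 4, 5, 6].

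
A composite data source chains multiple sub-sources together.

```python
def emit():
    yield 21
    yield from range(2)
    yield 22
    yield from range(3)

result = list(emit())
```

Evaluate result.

Step 1: Trace yields in order:
  yield 21
  yield 0
  yield 1
  yield 22
  yield 0
  yield 1
  yield 2
Therefore result = [21, 0, 1, 22, 0, 1, 2].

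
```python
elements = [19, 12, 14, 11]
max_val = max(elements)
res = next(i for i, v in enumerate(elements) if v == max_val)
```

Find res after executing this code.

Step 1: max([19, 12, 14, 11]) = 19.
Step 2: Find first index where value == 19:
  Index 0: 19 == 19, found!
Therefore res = 0.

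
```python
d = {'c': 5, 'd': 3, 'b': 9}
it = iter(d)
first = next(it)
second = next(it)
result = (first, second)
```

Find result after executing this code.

Step 1: iter(d) iterates over keys: ['c', 'd', 'b'].
Step 2: first = next(it) = 'c', second = next(it) = 'd'.
Therefore result = ('c', 'd').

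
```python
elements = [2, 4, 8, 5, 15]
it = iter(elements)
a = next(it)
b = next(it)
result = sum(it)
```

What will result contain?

Step 1: Create iterator over [2, 4, 8, 5, 15].
Step 2: a = next() = 2, b = next() = 4.
Step 3: sum() of remaining [8, 5, 15] = 28.
Therefore result = 28.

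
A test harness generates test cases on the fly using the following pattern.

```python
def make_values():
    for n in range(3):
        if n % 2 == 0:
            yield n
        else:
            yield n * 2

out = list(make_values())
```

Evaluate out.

Step 1: For each n in range(3), yield n if even, else n*2:
  n=0 (even): yield 0
  n=1 (odd): yield 1*2 = 2
  n=2 (even): yield 2
Therefore out = [0, 2, 2].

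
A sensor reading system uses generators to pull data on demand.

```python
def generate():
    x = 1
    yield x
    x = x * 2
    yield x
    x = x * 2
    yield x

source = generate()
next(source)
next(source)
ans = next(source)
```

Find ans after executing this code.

Step 1: Trace through generator execution:
  Yield 1: x starts at 1, yield 1
  Yield 2: x = 1 * 2 = 2, yield 2
  Yield 3: x = 2 * 2 = 4, yield 4
Step 2: First next() gets 1, second next() gets the second value, third next() yields 4.
Therefore ans = 4.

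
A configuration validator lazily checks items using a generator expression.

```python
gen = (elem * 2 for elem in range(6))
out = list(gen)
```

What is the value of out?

Step 1: For each elem in range(6), compute elem*2:
  elem=0: 0*2 = 0
  elem=1: 1*2 = 2
  elem=2: 2*2 = 4
  elem=3: 3*2 = 6
  elem=4: 4*2 = 8
  elem=5: 5*2 = 10
Therefore out = [0, 2, 4, 6, 8, 10].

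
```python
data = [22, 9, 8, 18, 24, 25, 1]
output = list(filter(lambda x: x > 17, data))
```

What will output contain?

Step 1: Filter elements > 17:
  22: kept
  9: removed
  8: removed
  18: kept
  24: kept
  25: kept
  1: removed
Therefore output = [22, 18, 24, 25].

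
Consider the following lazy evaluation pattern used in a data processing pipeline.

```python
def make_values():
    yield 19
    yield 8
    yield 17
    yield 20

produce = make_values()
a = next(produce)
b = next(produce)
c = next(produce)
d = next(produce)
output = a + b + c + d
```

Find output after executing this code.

Step 1: Create generator and consume all values:
  a = next(produce) = 19
  b = next(produce) = 8
  c = next(produce) = 17
  d = next(produce) = 20
Step 2: output = 19 + 8 + 17 + 20 = 64.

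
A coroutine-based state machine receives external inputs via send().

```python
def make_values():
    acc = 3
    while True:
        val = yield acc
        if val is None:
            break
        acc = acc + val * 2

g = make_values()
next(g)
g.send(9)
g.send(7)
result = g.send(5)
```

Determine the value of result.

Step 1: next() -> yield acc=3.
Step 2: send(9) -> val=9, acc = 3 + 9*2 = 21, yield 21.
Step 3: send(7) -> val=7, acc = 21 + 7*2 = 35, yield 35.
Step 4: send(5) -> val=5, acc = 35 + 5*2 = 45, yield 45.
Therefore result = 45.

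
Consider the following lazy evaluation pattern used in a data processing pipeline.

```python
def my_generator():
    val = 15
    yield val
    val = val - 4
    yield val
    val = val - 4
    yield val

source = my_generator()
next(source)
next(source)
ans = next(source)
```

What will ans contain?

Step 1: Trace through generator execution:
  Yield 1: val starts at 15, yield 15
  Yield 2: val = 15 - 4 = 11, yield 11
  Yield 3: val = 11 - 4 = 7, yield 7
Step 2: First next() gets 15, second next() gets the second value, third next() yields 7.
Therefore ans = 7.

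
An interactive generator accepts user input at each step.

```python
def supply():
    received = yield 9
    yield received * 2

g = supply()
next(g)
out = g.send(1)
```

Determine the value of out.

Step 1: next(g) advances to first yield, producing 9.
Step 2: send(1) resumes, received = 1.
Step 3: yield received * 2 = 1 * 2 = 2.
Therefore out = 2.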